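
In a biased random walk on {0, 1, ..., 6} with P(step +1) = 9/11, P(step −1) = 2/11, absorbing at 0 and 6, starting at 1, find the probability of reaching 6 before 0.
P(hit 6 before 0) = (1 − (2/9)^1) / (1 − (2/9)^6) = 59049/75911

Let u_k denote P(reach 6 before 0 | start at k). Boundary: u_0 = 0, u_6 = 1. Recurrence: u_k = 9/11·u_{k+1} + 2/11·u_{k-1} for 1 ≤ k ≤ 5. Try u_k = A + B·r^k with r = q/p = (2/11)/(9/11) = 2/9. Substitution satisfies the recurrence; boundary conditions give:
  u_k = (1 − r^k) / (1 − r^N) = (1 − (2/9)^1) / (1 − (2/9)^6) = 59049/75911.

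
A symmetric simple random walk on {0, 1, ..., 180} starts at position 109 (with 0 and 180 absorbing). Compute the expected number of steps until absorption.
E[τ | X_0 = 109] = 7739

Let v_k = E[τ | X_0 = k]. Boundary: v_0 = v_180 = 0. Recurrence: v_k = 1 + (v_{k-1} + v_{k+1})/2 for 1 ≤ k ≤ 179. The particular solution to v_k − (v_{k-1} + v_{k+1})/2 = 1 is v_k = −k^2. Adding homogeneous solution A + B k and matching boundaries gives v_k = k (180 − k). Substituting k = 109: v_109 = 109 · 71 = 7739.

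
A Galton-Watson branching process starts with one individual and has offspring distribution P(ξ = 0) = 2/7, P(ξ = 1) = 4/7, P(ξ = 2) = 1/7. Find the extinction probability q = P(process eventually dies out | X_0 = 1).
q = 1

Mean offspring μ = 0·2/7 + 1·4/7 + 2·1/7 = 6/7 ≤ 1. For μ ≤ 1 with offspring not concentrated at 1, the Galton-Watson process goes extinct almost surely, so q = 1.
(Algebraic check: The pgf is f(s) = 2/7 + 4/7·s + 1/7·s². The extinction probability q is the smallest fixed point of f in [0, 1]. Setting s = f(s):
  1/7·s² + (4/7 − 1)·s + 2/7 = 0
  1/7·s² − (2/7 + 1/7)·s + 2/7 = 0
which factors as (s − 1)·(1/7·s − 2/7) = 0, giving roots s = 1 and s = (2/7)/(1/7) = 2. Since 2 ≥ 1, the smallest root in [0, 1] is s = 1.)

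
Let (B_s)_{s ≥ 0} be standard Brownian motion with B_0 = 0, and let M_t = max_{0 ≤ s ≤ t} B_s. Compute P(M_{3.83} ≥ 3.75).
P(M_{3.83} ≥ 3.75) = 2·P(B_{3.83} ≥ 3.75) = 2(1 − Φ(3.75/√3.83)) ≈ 0.0553

By the reflection principle for Brownian motion, P(M_t ≥ a) = 2 · P(B_t ≥ a) for a ≥ 0. Since B_t ~ N(0, t), P(B_t ≥ 3.75) = 1 − Φ(3.75/√t) = 1 − Φ(3.75/√3.83) = 1 − Φ(1.9162). So
  P(M_{3.83} ≥ 3.75) = 2(1 − Φ(1.9162)) ≈ 0.0553.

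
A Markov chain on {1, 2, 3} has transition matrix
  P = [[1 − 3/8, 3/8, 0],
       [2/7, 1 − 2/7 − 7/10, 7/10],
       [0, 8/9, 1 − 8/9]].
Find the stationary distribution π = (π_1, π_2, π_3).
π = (1280/4283, 1680/4283, 1323/4283)

This is a birth-death chain on three states, which satisfies detailed balance: π_1 · P_{12} = π_2 · P_{21} and π_2 · P_{23} = π_3 · P_{32}.
From π_1 · 3/8 = π_2 · 2/7: π_2/π_1 = (3/8)/(2/7) = 21/16.
From π_2 · 7/10 = π_3 · 8/9: π_3/π_2 = (7/10)/(8/9) = 63/80.
Take π_1 proportional to 1; then unnormalized π = (1, 21/16, 1323/1280). Normalize by dividing by the sum 4283/1280:
  π = (1280/4283, 1680/4283, 1323/4283).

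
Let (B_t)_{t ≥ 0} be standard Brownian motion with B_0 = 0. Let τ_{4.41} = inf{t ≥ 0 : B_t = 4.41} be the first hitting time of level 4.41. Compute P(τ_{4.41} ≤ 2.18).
P(τ_{4.41} ≤ 2.18) = 2(1 − Φ(4.41/√2.18)) = 2(1 − Φ(2.9868)) ≈ 0.0028

By the reflection principle for standard BM, P(τ_b ≤ t) = 2 · P(B_t ≥ b). Since B_t ~ N(0, t), P(B_t ≥ 4.41) = 1 − Φ(4.41/√t) = 1 − Φ(4.41/√2.18) = 1 − Φ(2.9868) ≈ 0.00141. Doubling: P(τ_{4.41} ≤ 2.18) ≈ 2 · 0.00141 = 0.00282 ≈ 0.0028.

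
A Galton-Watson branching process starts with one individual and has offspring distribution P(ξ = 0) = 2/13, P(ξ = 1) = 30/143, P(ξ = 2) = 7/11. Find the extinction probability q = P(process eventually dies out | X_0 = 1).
q = 22/91

The pgf is f(s) = 2/13 + 30/143·s + 7/11·s². The extinction probability q is the smallest fixed point of f in [0, 1]. Setting s = f(s):
  7/11·s² + (30/143 − 1)·s + 2/13 = 0
  7/11·s² − (2/13 + 7/11)·s + 2/13 = 0
which factors as (s − 1)·(7/11·s − 2/13) = 0, giving roots s = 1 and s = (2/13)/(7/11) = 22/91.
Mean offspring μ = 30/143 + 2·7/11 = 212/143 > 1 (supercritical), so q < 1. The extinction probability is the smaller root: q = (2/13)/(7/11) = 22/91.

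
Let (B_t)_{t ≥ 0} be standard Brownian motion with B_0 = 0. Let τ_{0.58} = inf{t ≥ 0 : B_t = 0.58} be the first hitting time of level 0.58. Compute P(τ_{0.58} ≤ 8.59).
P(τ_{0.58} ≤ 8.59) = 2(1 − Φ(0.58/√8.59)) = 2(1 − Φ(0.1979)) ≈ 0.8431

By the reflection principle for standard BM, P(τ_b ≤ t) = 2 · P(B_t ≥ b). Since B_t ~ N(0, t), P(B_t ≥ 0.58) = 1 − Φ(0.58/√t) = 1 − Φ(0.58/√8.59) = 1 − Φ(0.1979) ≈ 0.42156. Doubling: P(τ_{0.58} ≤ 8.59) ≈ 2 · 0.42156 = 0.84312 ≈ 0.8431.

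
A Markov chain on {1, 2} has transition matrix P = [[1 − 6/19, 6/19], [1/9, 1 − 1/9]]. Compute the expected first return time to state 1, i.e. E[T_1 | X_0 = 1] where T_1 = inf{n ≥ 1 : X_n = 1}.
E[T_1 | X_0 = 1] = 1/π_1 = 73/19

For an irreducible recurrent Markov chain with stationary distribution π, E[T_i | X_0 = i] = 1/π_i (Kac's formula). Here π_1 = (1/9)/(6/19 + 1/9) = (1/9)/(73/171) = 19/73, so E[T_1 | X_0 = 1] = 1/π_1 = (6/19 + 1/9)/(1/9) = (73/171)/(1/9) = 73/19.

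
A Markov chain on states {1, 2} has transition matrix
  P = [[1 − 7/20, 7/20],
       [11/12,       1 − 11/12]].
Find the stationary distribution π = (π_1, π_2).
π_1 = 55/76, π_2 = 21/76

Solve πP = π with π_1 + π_2 = 1. From πP = π: π_1 · (1 − 7/20) + π_2 · 11/12 = π_1 ⇒ π_2 · 11/12 = π_1 · 7/20 ⇒ π_2/π_1 = (7/20)/(11/12) = 21/55. Together with π_1 + π_2 = 1:
  π_1 = (11/12)/(7/20 + 11/12) = (11/12)/(19/15) = 55/76,
  π_2 = (7/20)/(7/20 + 11/12) = (7/20)/(19/15) = 21/76.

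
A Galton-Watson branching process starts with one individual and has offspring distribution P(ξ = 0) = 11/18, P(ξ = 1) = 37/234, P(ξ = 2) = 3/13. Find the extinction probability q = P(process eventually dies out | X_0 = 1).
q = 1

Mean offspring μ = 0·11/18 + 1·37/234 + 2·3/13 = 145/234 ≤ 1. For μ ≤ 1 with offspring not concentrated at 1, the Galton-Watson process goes extinct almost surely, so q = 1.
(Algebraic check: The pgf is f(s) = 11/18 + 37/234·s + 3/13·s². The extinction probability q is the smallest fixed point of f in [0, 1]. Setting s = f(s):
  3/13·s² + (37/234 − 1)·s + 11/18 = 0
  3/13·s² − (11/18 + 3/13)·s + 11/18 = 0
which factors as (s − 1)·(3/13·s − 11/18) = 0, giving roots s = 1 and s = (11/18)/(3/13) = 143/54. Since 143/54 ≥ 1, the smallest root in [0, 1] is s = 1.)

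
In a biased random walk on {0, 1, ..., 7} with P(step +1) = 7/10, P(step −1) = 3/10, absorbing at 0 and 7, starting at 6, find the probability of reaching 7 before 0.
P(hit 7 before 0) = (1 − (3/7)^6) / (1 − (3/7)^7) = 204610/205339

Let u_k denote P(reach 7 before 0 | start at k). Boundary: u_0 = 0, u_7 = 1. Recurrence: u_k = 7/10·u_{k+1} + 3/10·u_{k-1} for 1 ≤ k ≤ 6. Try u_k = A + B·r^k with r = q/p = (3/10)/(7/10) = 3/7. Substitution satisfies the recurrence; boundary conditions give:
  u_k = (1 − r^k) / (1 − r^N) = (1 − (3/7)^6) / (1 − (3/7)^7) = 204610/205339.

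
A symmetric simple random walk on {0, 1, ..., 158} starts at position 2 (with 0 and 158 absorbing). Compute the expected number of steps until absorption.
E[τ | X_0 = 2] = 312

Let v_k = E[τ | X_0 = k]. Boundary: v_0 = v_158 = 0. Recurrence: v_k = 1 + (v_{k-1} + v_{k+1})/2 for 1 ≤ k ≤ 157. The particular solution to v_k − (v_{k-1} + v_{k+1})/2 = 1 is v_k = −k^2. Adding homogeneous solution A + B k and matching boundaries gives v_k = k (158 − k). Substituting k = 2: v_2 = 2 · 156 = 312.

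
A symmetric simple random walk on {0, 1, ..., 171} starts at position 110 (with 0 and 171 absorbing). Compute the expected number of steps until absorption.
E[τ | X_0 = 110] = 6710

Let v_k = E[τ | X_0 = k]. Boundary: v_0 = v_171 = 0. Recurrence: v_k = 1 + (v_{k-1} + v_{k+1})/2 for 1 ≤ k ≤ 170. The particular solution to v_k − (v_{k-1} + v_{k+1})/2 = 1 is v_k = −k^2. Adding homogeneous solution A + B k and matching boundaries gives v_k = k (171 − k). Substituting k = 110: v_110 = 110 · 61 = 6710.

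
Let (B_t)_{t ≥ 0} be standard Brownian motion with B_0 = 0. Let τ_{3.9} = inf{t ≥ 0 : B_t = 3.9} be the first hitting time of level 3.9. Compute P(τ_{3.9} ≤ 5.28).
P(τ_{3.9} ≤ 5.28) = 2(1 − Φ(3.9/√5.28)) = 2(1 − Φ(1.6973)) ≈ 0.0896

By the reflection principle for standard BM, P(τ_b ≤ t) = 2 · P(B_t ≥ b). Since B_t ~ N(0, t), P(B_t ≥ 3.9) = 1 − Φ(3.9/√t) = 1 − Φ(3.9/√5.28) = 1 − Φ(1.6973) ≈ 0.04482. Doubling: P(τ_{3.9} ≤ 5.28) ≈ 2 · 0.04482 = 0.08964 ≈ 0.0896.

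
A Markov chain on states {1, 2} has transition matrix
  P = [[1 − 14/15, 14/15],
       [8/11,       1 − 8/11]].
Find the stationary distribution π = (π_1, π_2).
π_1 = 60/137, π_2 = 77/137

Solve πP = π with π_1 + π_2 = 1. From πP = π: π_1 · (1 − 14/15) + π_2 · 8/11 = π_1 ⇒ π_2 · 8/11 = π_1 · 14/15 ⇒ π_2/π_1 = (14/15)/(8/11) = 77/60. Together with π_1 + π_2 = 1:
  π_1 = (8/11)/(14/15 + 8/11) = (8/11)/(274/165) = 60/137,
  π_2 = (14/15)/(14/15 + 8/11) = (14/15)/(274/165) = 77/137.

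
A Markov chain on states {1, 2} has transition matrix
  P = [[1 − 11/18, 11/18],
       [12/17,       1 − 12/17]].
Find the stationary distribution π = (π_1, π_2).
π_1 = 216/403, π_2 = 187/403

Solve πP = π with π_1 + π_2 = 1. From πP = π: π_1 · (1 − 11/18) + π_2 · 12/17 = π_1 ⇒ π_2 · 12/17 = π_1 · 11/18 ⇒ π_2/π_1 = (11/18)/(12/17) = 187/216. Together with π_1 + π_2 = 1:
  π_1 = (12/17)/(11/18 + 12/17) = (12/17)/(403/306) = 216/403,
  π_2 = (11/18)/(11/18 + 12/17) = (11/18)/(403/306) = 187/403.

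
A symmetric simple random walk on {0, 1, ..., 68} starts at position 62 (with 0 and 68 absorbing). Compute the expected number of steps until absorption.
E[τ | X_0 = 62] = 372

Let v_k = E[τ | X_0 = k]. Boundary: v_0 = v_68 = 0. Recurrence: v_k = 1 + (v_{k-1} + v_{k+1})/2 for 1 ≤ k ≤ 67. The particular solution to v_k − (v_{k-1} + v_{k+1})/2 = 1 is v_k = −k^2. Adding homogeneous solution A + B k and matching boundaries gives v_k = k (68 − k). Substituting k = 62: v_62 = 62 · 6 = 372.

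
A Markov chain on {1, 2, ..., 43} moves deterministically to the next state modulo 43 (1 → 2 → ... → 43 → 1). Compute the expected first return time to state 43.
E[T_43 | X_0 = 43] = 43

The chain cycles deterministically, so starting at state 43 it returns in exactly 43 steps. Equivalently, the stationary distribution is uniform π_j = 1/43 for every state j, so by Kac's formula E[T_43] = 1/π_43 = 43.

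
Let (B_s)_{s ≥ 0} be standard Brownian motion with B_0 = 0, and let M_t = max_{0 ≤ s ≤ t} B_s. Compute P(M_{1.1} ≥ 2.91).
P(M_{1.1} ≥ 2.91) = 2·P(B_{1.1} ≥ 2.91) = 2(1 − Φ(2.91/√1.1)) ≈ 0.0055

By the reflection principle for Brownian motion, P(M_t ≥ a) = 2 · P(B_t ≥ a) for a ≥ 0. Since B_t ~ N(0, t), P(B_t ≥ 2.91) = 1 − Φ(2.91/√t) = 1 − Φ(2.91/√1.1) = 1 − Φ(2.7746). So
  P(M_{1.1} ≥ 2.91) = 2(1 − Φ(2.7746)) ≈ 0.0055.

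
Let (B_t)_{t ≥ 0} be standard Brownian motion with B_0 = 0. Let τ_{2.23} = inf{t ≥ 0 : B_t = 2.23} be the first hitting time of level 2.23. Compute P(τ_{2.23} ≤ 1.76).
P(τ_{2.23} ≤ 1.76) = 2(1 − Φ(2.23/√1.76)) = 2(1 − Φ(1.6809)) ≈ 0.0928

By the reflection principle for standard BM, P(τ_b ≤ t) = 2 · P(B_t ≥ b). Since B_t ~ N(0, t), P(B_t ≥ 2.23) = 1 − Φ(2.23/√t) = 1 − Φ(2.23/√1.76) = 1 − Φ(1.6809) ≈ 0.04639. Doubling: P(τ_{2.23} ≤ 1.76) ≈ 2 · 0.04639 = 0.09278 ≈ 0.0928.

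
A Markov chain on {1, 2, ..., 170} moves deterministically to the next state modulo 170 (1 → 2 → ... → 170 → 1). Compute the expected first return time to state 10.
E[T_10 | X_0 = 10] = 170

The chain cycles deterministically, so starting at state 10 it returns in exactly 170 steps. Equivalently, the stationary distribution is uniform π_j = 1/170 for every state j, so by Kac's formula E[T_10] = 1/π_10 = 170.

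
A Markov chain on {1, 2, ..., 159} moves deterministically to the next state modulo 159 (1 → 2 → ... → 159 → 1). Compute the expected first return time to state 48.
E[T_48 | X_0 = 48] = 159

The chain cycles deterministically, so starting at state 48 it returns in exactly 159 steps. Equivalently, the stationary distribution is uniform π_j = 1/159 for every state j, so by Kac's formula E[T_48] = 1/π_48 = 159.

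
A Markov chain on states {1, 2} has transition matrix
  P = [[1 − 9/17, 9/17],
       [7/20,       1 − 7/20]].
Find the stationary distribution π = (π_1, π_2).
π_1 = 119/299, π_2 = 180/299

Solve πP = π with π_1 + π_2 = 1. From πP = π: π_1 · (1 − 9/17) + π_2 · 7/20 = π_1 ⇒ π_2 · 7/20 = π_1 · 9/17 ⇒ π_2/π_1 = (9/17)/(7/20) = 180/119. Together with π_1 + π_2 = 1:
  π_1 = (7/20)/(9/17 + 7/20) = (7/20)/(299/340) = 119/299,
  π_2 = (9/17)/(9/17 + 7/20) = (9/17)/(299/340) = 180/299.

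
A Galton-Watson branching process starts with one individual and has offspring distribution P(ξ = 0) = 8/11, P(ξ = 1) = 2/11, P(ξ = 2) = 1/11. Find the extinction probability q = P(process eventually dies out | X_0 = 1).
q = 1

Mean offspring μ = 0·8/11 + 1·2/11 + 2·1/11 = 4/11 ≤ 1. For μ ≤ 1 with offspring not concentrated at 1, the Galton-Watson process goes extinct almost surely, so q = 1.
(Algebraic check: The pgf is f(s) = 8/11 + 2/11·s + 1/11·s². The extinction probability q is the smallest fixed point of f in [0, 1]. Setting s = f(s):
  1/11·s² + (2/11 − 1)·s + 8/11 = 0
  1/11·s² − (8/11 + 1/11)·s + 8/11 = 0
which factors as (s − 1)·(1/11·s − 8/11) = 0, giving roots s = 1 and s = (8/11)/(1/11) = 8. Since 8 ≥ 1, the smallest root in [0, 1] is s = 1.)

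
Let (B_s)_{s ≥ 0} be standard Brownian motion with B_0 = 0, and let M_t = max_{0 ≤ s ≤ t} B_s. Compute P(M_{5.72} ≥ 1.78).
P(M_{5.72} ≥ 1.78) = 2·P(B_{5.72} ≥ 1.78) = 2(1 − Φ(1.78/√5.72)) ≈ 0.4567

By the reflection principle for Brownian motion, P(M_t ≥ a) = 2 · P(B_t ≥ a) for a ≥ 0. Since B_t ~ N(0, t), P(B_t ≥ 1.78) = 1 − Φ(1.78/√t) = 1 − Φ(1.78/√5.72) = 1 − Φ(0.7443). So
  P(M_{5.72} ≥ 1.78) = 2(1 − Φ(0.7443)) ≈ 0.4567.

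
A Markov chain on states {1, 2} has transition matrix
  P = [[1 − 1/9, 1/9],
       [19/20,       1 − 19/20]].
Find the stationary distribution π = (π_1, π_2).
π_1 = 171/191, π_2 = 20/191

Solve πP = π with π_1 + π_2 = 1. From πP = π: π_1 · (1 − 1/9) + π_2 · 19/20 = π_1 ⇒ π_2 · 19/20 = π_1 · 1/9 ⇒ π_2/π_1 = (1/9)/(19/20) = 20/171. Together with π_1 + π_2 = 1:
  π_1 = (19/20)/(1/9 + 19/20) = (19/20)/(191/180) = 171/191,
  π_2 = (1/9)/(1/9 + 19/20) = (1/9)/(191/180) = 20/191.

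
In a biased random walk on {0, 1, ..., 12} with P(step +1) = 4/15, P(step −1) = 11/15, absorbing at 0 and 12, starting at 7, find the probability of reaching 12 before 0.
P(hit 12 before 0) = (1 − (11/4)^7) / (1 − (11/4)^12) = 2848297984/448344514215

Let u_k denote P(reach 12 before 0 | start at k). Boundary: u_0 = 0, u_12 = 1. Recurrence: u_k = 4/15·u_{k+1} + 11/15·u_{k-1} for 1 ≤ k ≤ 11. Try u_k = A + B·r^k with r = q/p = (11/15)/(4/15) = 11/4. Substitution satisfies the recurrence; boundary conditions give:
  u_k = (1 − r^k) / (1 − r^N) = (1 − (11/4)^7) / (1 − (11/4)^12) = 2848297984/448344514215.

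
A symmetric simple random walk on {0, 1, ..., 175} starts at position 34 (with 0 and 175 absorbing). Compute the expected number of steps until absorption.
E[τ | X_0 = 34] = 4794

Let v_k = E[τ | X_0 = k]. Boundary: v_0 = v_175 = 0. Recurrence: v_k = 1 + (v_{k-1} + v_{k+1})/2 for 1 ≤ k ≤ 174. The particular solution to v_k − (v_{k-1} + v_{k+1})/2 = 1 is v_k = −k^2. Adding homogeneous solution A + B k and matching boundaries gives v_k = k (175 − k). Substituting k = 34: v_34 = 34 · 141 = 4794.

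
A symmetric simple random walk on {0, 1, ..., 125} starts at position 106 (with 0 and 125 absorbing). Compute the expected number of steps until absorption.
E[τ | X_0 = 106] = 2014

Let v_k = E[τ | X_0 = k]. Boundary: v_0 = v_125 = 0. Recurrence: v_k = 1 + (v_{k-1} + v_{k+1})/2 for 1 ≤ k ≤ 124. The particular solution to v_k − (v_{k-1} + v_{k+1})/2 = 1 is v_k = −k^2. Adding homogeneous solution A + B k and matching boundaries gives v_k = k (125 − k). Substituting k = 106: v_106 = 106 · 19 = 2014.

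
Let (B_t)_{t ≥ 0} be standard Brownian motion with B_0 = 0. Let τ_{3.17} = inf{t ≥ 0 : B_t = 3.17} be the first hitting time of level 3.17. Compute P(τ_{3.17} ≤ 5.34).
P(τ_{3.17} ≤ 5.34) = 2(1 − Φ(3.17/√5.34)) = 2(1 − Φ(1.3718)) ≈ 0.1701

By the reflection principle for standard BM, P(τ_b ≤ t) = 2 · P(B_t ≥ b). Since B_t ~ N(0, t), P(B_t ≥ 3.17) = 1 − Φ(3.17/√t) = 1 − Φ(3.17/√5.34) = 1 − Φ(1.3718) ≈ 0.08506. Doubling: P(τ_{3.17} ≤ 5.34) ≈ 2 · 0.08506 = 0.17012 ≈ 0.1701.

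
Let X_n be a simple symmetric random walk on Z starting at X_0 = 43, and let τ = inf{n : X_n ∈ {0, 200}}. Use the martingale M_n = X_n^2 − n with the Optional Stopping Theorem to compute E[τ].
E[τ] = 6751

M_n = X_n^2 − n is a martingale (since E[X_{n+1}^2 | F_n] = X_n^2 + 1). By OST (τ has finite mean in a bounded region), E[M_τ] = E[M_0] = X_0^2 − 0 = 43^2 = 1849. Also E[M_τ] = E[X_τ^2] − E[τ]. The walk exits at 0 or 200, with P(hit 200 first) = 43/200, so E[X_τ^2] = 200^2 · 43/200 + 0 = 8600. Thus E[τ] = E[X_τ^2] − E[M_τ] = 8600 − 1849 = 6751 = 43(200 − 43) = 6751.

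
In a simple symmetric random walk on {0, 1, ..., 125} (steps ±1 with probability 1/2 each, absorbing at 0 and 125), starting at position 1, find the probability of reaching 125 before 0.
P(hit 125 before 0) = 1/125

Let u_k = P(hit 125 before 0 | start at k). Then u_0 = 0, u_125 = 1, and u_k = u_{k-1}/2 + u_{k+1}/2 for 1 ≤ k ≤ 124. This harmonic recurrence is solved by u_k = k/125, giving u_1 = 1/125.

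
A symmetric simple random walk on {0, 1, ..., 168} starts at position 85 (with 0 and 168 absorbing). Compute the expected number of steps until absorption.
E[τ | X_0 = 85] = 7055

Let v_k = E[τ | X_0 = k]. Boundary: v_0 = v_168 = 0. Recurrence: v_k = 1 + (v_{k-1} + v_{k+1})/2 for 1 ≤ k ≤ 167. The particular solution to v_k − (v_{k-1} + v_{k+1})/2 = 1 is v_k = −k^2. Adding homogeneous solution A + B k and matching boundaries gives v_k = k (168 − k). Substituting k = 85: v_85 = 85 · 83 = 7055.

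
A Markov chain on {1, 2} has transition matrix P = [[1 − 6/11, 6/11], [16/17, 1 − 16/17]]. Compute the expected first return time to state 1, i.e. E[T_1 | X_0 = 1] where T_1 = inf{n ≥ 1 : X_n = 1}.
E[T_1 | X_0 = 1] = 1/π_1 = 139/88

For an irreducible recurrent Markov chain with stationary distribution π, E[T_i | X_0 = i] = 1/π_i (Kac's formula). Here π_1 = (16/17)/(6/11 + 16/17) = (16/17)/(278/187) = 88/139, so E[T_1 | X_0 = 1] = 1/π_1 = (6/11 + 16/17)/(16/17) = (278/187)/(16/17) = 139/88.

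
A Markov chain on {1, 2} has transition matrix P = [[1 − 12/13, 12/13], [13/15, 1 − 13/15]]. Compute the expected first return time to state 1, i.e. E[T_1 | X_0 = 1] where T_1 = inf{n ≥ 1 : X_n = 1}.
E[T_1 | X_0 = 1] = 1/π_1 = 349/169

For an irreducible recurrent Markov chain with stationary distribution π, E[T_i | X_0 = i] = 1/π_i (Kac's formula). Here π_1 = (13/15)/(12/13 + 13/15) = (13/15)/(349/195) = 169/349, so E[T_1 | X_0 = 1] = 1/π_1 = (12/13 + 13/15)/(13/15) = (349/195)/(13/15) = 349/169.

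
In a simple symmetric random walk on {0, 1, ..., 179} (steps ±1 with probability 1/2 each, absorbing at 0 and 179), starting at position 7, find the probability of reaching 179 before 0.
P(hit 179 before 0) = 7/179

Let u_k = P(hit 179 before 0 | start at k). Then u_0 = 0, u_179 = 1, and u_k = u_{k-1}/2 + u_{k+1}/2 for 1 ≤ k ≤ 178. This harmonic recurrence is solved by u_k = k/179, giving u_7 = 7/179.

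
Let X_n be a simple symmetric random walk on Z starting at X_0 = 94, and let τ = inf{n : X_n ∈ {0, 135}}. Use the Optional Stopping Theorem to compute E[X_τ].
E[X_τ] = 94

X_n is a martingale and τ is a bounded-mean stopping time (indeed τ is finite a.s. with bounded expectation since the walk is in a bounded region). By the OST, E[X_τ] = E[X_0] = 94. Equivalently: E[X_τ] = 135 · P(hit 135 first) + 0 · P(hit 0 first) = 135 · (94/135) = 94.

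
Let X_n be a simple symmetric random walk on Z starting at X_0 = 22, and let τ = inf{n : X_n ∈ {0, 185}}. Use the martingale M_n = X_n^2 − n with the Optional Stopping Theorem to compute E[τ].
E[τ] = 3586

M_n = X_n^2 − n is a martingale (since E[X_{n+1}^2 | F_n] = X_n^2 + 1). By OST (τ has finite mean in a bounded region), E[M_τ] = E[M_0] = X_0^2 − 0 = 22^2 = 484. Also E[M_τ] = E[X_τ^2] − E[τ]. The walk exits at 0 or 185, with P(hit 185 first) = 22/185, so E[X_τ^2] = 185^2 · 22/185 + 0 = 4070. Thus E[τ] = E[X_τ^2] − E[M_τ] = 4070 − 484 = 3586 = 22(185 − 22) = 3586.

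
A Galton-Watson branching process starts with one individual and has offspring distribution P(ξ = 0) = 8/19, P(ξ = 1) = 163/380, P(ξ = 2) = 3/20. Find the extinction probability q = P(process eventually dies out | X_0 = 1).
q = 1

Mean offspring μ = 0·8/19 + 1·163/380 + 2·3/20 = 277/380 ≤ 1. For μ ≤ 1 with offspring not concentrated at 1, the Galton-Watson process goes extinct almost surely, so q = 1.
(Algebraic check: The pgf is f(s) = 8/19 + 163/380·s + 3/20·s². The extinction probability q is the smallest fixed point of f in [0, 1]. Setting s = f(s):
  3/20·s² + (163/380 − 1)·s + 8/19 = 0
  3/20·s² − (8/19 + 3/20)·s + 8/19 = 0
which factors as (s − 1)·(3/20·s − 8/19) = 0, giving roots s = 1 and s = (8/19)/(3/20) = 160/57. Since 160/57 ≥ 1, the smallest root in [0, 1] is s = 1.)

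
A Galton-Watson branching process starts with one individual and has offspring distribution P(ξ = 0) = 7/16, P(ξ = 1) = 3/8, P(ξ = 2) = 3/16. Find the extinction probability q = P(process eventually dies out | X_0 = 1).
q = 1

Mean offspring μ = 0·7/16 + 1·3/8 + 2·3/16 = 3/4 ≤ 1. For μ ≤ 1 with offspring not concentrated at 1, the Galton-Watson process goes extinct almost surely, so q = 1.
(Algebraic check: The pgf is f(s) = 7/16 + 3/8·s + 3/16·s². The extinction probability q is the smallest fixed point of f in [0, 1]. Setting s = f(s):
  3/16·s² + (3/8 − 1)·s + 7/16 = 0
  3/16·s² − (7/16 + 3/16)·s + 7/16 = 0
which factors as (s − 1)·(3/16·s − 7/16) = 0, giving roots s = 1 and s = (7/16)/(3/16) = 7/3. Since 7/3 ≥ 1, the smallest root in [0, 1] is s = 1.)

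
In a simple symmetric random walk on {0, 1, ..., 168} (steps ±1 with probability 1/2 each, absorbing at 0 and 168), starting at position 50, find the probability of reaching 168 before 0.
P(hit 168 before 0) = 50/168 = 25/84

Let u_k = P(hit 168 before 0 | start at k). Then u_0 = 0, u_168 = 1, and u_k = u_{k-1}/2 + u_{k+1}/2 for 1 ≤ k ≤ 167. This harmonic recurrence is solved by u_k = k/168, giving u_50 = 50/168 = 25/84.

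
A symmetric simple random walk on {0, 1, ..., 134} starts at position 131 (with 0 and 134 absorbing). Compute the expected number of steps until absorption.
E[τ | X_0 = 131] = 393

Let v_k = E[τ | X_0 = k]. Boundary: v_0 = v_134 = 0. Recurrence: v_k = 1 + (v_{k-1} + v_{k+1})/2 for 1 ≤ k ≤ 133. The particular solution to v_k − (v_{k-1} + v_{k+1})/2 = 1 is v_k = −k^2. Adding homogeneous solution A + B k and matching boundaries gives v_k = k (134 − k). Substituting k = 131: v_131 = 131 · 3 = 393.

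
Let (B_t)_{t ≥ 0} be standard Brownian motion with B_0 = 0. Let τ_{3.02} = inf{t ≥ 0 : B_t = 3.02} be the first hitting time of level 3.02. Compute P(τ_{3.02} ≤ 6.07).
P(τ_{3.02} ≤ 6.07) = 2(1 − Φ(3.02/√6.07)) = 2(1 − Φ(1.2258)) ≈ 0.2203

By the reflection principle for standard BM, P(τ_b ≤ t) = 2 · P(B_t ≥ b). Since B_t ~ N(0, t), P(B_t ≥ 3.02) = 1 − Φ(3.02/√t) = 1 − Φ(3.02/√6.07) = 1 − Φ(1.2258) ≈ 0.11014. Doubling: P(τ_{3.02} ≤ 6.07) ≈ 2 · 0.11014 = 0.22028 ≈ 0.2203.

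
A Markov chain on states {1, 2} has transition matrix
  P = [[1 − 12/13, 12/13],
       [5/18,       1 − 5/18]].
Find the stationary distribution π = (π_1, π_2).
π_1 = 65/281, π_2 = 216/281

Solve πP = π with π_1 + π_2 = 1. From πP = π: π_1 · (1 − 12/13) + π_2 · 5/18 = π_1 ⇒ π_2 · 5/18 = π_1 · 12/13 ⇒ π_2/π_1 = (12/13)/(5/18) = 216/65. Together with π_1 + π_2 = 1:
  π_1 = (5/18)/(12/13 + 5/18) = (5/18)/(281/234) = 65/281,
  π_2 = (12/13)/(12/13 + 5/18) = (12/13)/(281/234) = 216/281.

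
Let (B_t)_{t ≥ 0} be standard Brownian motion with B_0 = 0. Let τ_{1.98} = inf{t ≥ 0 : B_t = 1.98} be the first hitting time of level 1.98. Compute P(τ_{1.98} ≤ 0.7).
P(τ_{1.98} ≤ 0.7) = 2(1 − Φ(1.98/√0.7)) = 2(1 − Φ(2.3666)) ≈ 0.0180

By the reflection principle for standard BM, P(τ_b ≤ t) = 2 · P(B_t ≥ b). Since B_t ~ N(0, t), P(B_t ≥ 1.98) = 1 − Φ(1.98/√t) = 1 − Φ(1.98/√0.7) = 1 − Φ(2.3666) ≈ 0.00898. Doubling: P(τ_{1.98} ≤ 0.7) ≈ 2 · 0.00898 = 0.01796 ≈ 0.0180.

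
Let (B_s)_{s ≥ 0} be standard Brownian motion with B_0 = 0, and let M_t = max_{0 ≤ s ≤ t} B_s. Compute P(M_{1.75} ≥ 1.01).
P(M_{1.75} ≥ 1.01) = 2·P(B_{1.75} ≥ 1.01) = 2(1 − Φ(1.01/√1.75)) ≈ 0.4452

By the reflection principle for Brownian motion, P(M_t ≥ a) = 2 · P(B_t ≥ a) for a ≥ 0. Since B_t ~ N(0, t), P(B_t ≥ 1.01) = 1 − Φ(1.01/√t) = 1 − Φ(1.01/√1.75) = 1 − Φ(0.7635). So
  P(M_{1.75} ≥ 1.01) = 2(1 − Φ(0.7635)) ≈ 0.4452.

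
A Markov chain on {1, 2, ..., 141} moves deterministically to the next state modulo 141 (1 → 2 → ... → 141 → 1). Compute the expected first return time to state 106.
E[T_106 | X_0 = 106] = 141

The chain cycles deterministically, so starting at state 106 it returns in exactly 141 steps. Equivalently, the stationary distribution is uniform π_j = 1/141 for every state j, so by Kac's formula E[T_106] = 1/π_106 = 141.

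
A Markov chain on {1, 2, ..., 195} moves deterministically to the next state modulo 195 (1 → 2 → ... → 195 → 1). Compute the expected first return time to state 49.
E[T_49 | X_0 = 49] = 195

The chain cycles deterministically, so starting at state 49 it returns in exactly 195 steps. Equivalently, the stationary distribution is uniform π_j = 1/195 for every state j, so by Kac's formula E[T_49] = 1/π_49 = 195.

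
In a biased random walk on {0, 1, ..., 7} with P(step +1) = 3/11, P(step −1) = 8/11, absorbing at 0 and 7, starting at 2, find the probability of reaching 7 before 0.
P(hit 7 before 0) = (1 − (8/3)^2) / (1 − (8/3)^7) = 2673/418993

Let u_k denote P(reach 7 before 0 | start at k). Boundary: u_0 = 0, u_7 = 1. Recurrence: u_k = 3/11·u_{k+1} + 8/11·u_{k-1} for 1 ≤ k ≤ 6. Try u_k = A + B·r^k with r = q/p = (8/11)/(3/11) = 8/3. Substitution satisfies the recurrence; boundary conditions give:
  u_k = (1 − r^k) / (1 − r^N) = (1 − (8/3)^2) / (1 − (8/3)^7) = 2673/418993.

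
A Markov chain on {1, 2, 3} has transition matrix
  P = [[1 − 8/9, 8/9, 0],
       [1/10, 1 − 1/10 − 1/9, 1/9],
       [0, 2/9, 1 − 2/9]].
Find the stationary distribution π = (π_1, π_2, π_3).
π = (3/43, 80/129, 40/129)

This is a birth-death chain on three states, which satisfies detailed balance: π_1 · P_{12} = π_2 · P_{21} and π_2 · P_{23} = π_3 · P_{32}.
From π_1 · 8/9 = π_2 · 1/10: π_2/π_1 = (8/9)/(1/10) = 80/9.
From π_2 · 1/9 = π_3 · 2/9: π_3/π_2 = (1/9)/(2/9) = 1/2.
Take π_1 proportional to 1; then unnormalized π = (1, 80/9, 40/9). Normalize by dividing by the sum 43/3:
  π = (3/43, 80/129, 40/129).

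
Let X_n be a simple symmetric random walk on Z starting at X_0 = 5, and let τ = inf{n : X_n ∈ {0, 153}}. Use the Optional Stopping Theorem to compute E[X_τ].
E[X_τ] = 5

X_n is a martingale and τ is a bounded-mean stopping time (indeed τ is finite a.s. with bounded expectation since the walk is in a bounded region). By the OST, E[X_τ] = E[X_0] = 5. Equivalently: E[X_τ] = 153 · P(hit 153 first) + 0 · P(hit 0 first) = 153 · (5/153) = 5.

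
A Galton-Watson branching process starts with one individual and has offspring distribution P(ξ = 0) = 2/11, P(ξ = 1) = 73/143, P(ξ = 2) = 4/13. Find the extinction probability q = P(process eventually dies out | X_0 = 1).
q = 13/22

The pgf is f(s) = 2/11 + 73/143·s + 4/13·s². The extinction probability q is the smallest fixed point of f in [0, 1]. Setting s = f(s):
  4/13·s² + (73/143 − 1)·s + 2/11 = 0
  4/13·s² − (2/11 + 4/13)·s + 2/11 = 0
which factors as (s − 1)·(4/13·s − 2/11) = 0, giving roots s = 1 and s = (2/11)/(4/13) = 13/22.
Mean offspring μ = 73/143 + 2·4/13 = 161/143 > 1 (supercritical), so q < 1. The extinction probability is the smaller root: q = (2/11)/(4/13) = 13/22.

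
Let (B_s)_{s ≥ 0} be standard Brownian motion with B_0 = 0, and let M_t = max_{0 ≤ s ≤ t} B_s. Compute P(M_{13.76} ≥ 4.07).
P(M_{13.76} ≥ 4.07) = 2·P(B_{13.76} ≥ 4.07) = 2(1 − Φ(4.07/√13.76)) ≈ 0.2726

By the reflection principle for Brownian motion, P(M_t ≥ a) = 2 · P(B_t ≥ a) for a ≥ 0. Since B_t ~ N(0, t), P(B_t ≥ 4.07) = 1 − Φ(4.07/√t) = 1 − Φ(4.07/√13.76) = 1 − Φ(1.0972). So
  P(M_{13.76} ≥ 4.07) = 2(1 − Φ(1.0972)) ≈ 0.2726.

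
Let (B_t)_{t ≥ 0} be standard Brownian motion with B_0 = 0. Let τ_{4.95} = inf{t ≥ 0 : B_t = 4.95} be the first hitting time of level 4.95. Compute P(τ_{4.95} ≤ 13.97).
P(τ_{4.95} ≤ 13.97) = 2(1 − Φ(4.95/√13.97)) = 2(1 − Φ(1.3244)) ≈ 0.1854

By the reflection principle for standard BM, P(τ_b ≤ t) = 2 · P(B_t ≥ b). Since B_t ~ N(0, t), P(B_t ≥ 4.95) = 1 − Φ(4.95/√t) = 1 − Φ(4.95/√13.97) = 1 − Φ(1.3244) ≈ 0.09269. Doubling: P(τ_{4.95} ≤ 13.97) ≈ 2 · 0.09269 = 0.18538 ≈ 0.1854.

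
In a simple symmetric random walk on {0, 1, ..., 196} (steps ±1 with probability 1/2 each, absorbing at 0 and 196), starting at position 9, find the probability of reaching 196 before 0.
P(hit 196 before 0) = 9/196

Let u_k = P(hit 196 before 0 | start at k). Then u_0 = 0, u_196 = 1, and u_k = u_{k-1}/2 + u_{k+1}/2 for 1 ≤ k ≤ 195. This harmonic recurrence is solved by u_k = k/196, giving u_9 = 9/196.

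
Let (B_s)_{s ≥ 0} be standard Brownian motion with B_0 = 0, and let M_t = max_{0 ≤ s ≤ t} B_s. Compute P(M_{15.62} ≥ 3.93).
P(M_{15.62} ≥ 3.93) = 2·P(B_{15.62} ≥ 3.93) = 2(1 − Φ(3.93/√15.62)) ≈ 0.3200

By the reflection principle for Brownian motion, P(M_t ≥ a) = 2 · P(B_t ≥ a) for a ≥ 0. Since B_t ~ N(0, t), P(B_t ≥ 3.93) = 1 − Φ(3.93/√t) = 1 − Φ(3.93/√15.62) = 1 − Φ(0.9944). So
  P(M_{15.62} ≥ 3.93) = 2(1 − Φ(0.9944)) ≈ 0.3200.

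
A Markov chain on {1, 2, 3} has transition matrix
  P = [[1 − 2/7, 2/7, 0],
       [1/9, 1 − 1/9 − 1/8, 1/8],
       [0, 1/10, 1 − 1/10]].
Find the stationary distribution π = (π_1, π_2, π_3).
π = (14/95, 36/95, 9/19)

This is a birth-death chain on three states, which satisfies detailed balance: π_1 · P_{12} = π_2 · P_{21} and π_2 · P_{23} = π_3 · P_{32}.
From π_1 · 2/7 = π_2 · 1/9: π_2/π_1 = (2/7)/(1/9) = 18/7.
From π_2 · 1/8 = π_3 · 1/10: π_3/π_2 = (1/8)/(1/10) = 5/4.
Take π_1 proportional to 1; then unnormalized π = (1, 18/7, 45/14). Normalize by dividing by the sum 95/14:
  π = (14/95, 36/95, 9/19).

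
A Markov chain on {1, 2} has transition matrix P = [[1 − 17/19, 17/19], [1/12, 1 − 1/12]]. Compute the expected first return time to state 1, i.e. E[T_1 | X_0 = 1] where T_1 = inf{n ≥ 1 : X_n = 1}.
E[T_1 | X_0 = 1] = 1/π_1 = 223/19

For an irreducible recurrent Markov chain with stationary distribution π, E[T_i | X_0 = i] = 1/π_i (Kac's formula). Here π_1 = (1/12)/(17/19 + 1/12) = (1/12)/(223/228) = 19/223, so E[T_1 | X_0 = 1] = 1/π_1 = (17/19 + 1/12)/(1/12) = (223/228)/(1/12) = 223/19.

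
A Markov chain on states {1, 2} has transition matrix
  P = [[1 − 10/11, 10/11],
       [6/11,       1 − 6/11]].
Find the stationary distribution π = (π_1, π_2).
π_1 = 3/8, π_2 = 5/8

Solve πP = π with π_1 + π_2 = 1. From πP = π: π_1 · (1 − 10/11) + π_2 · 6/11 = π_1 ⇒ π_2 · 6/11 = π_1 · 10/11 ⇒ π_2/π_1 = (10/11)/(6/11) = 5/3. Together with π_1 + π_2 = 1:
  π_1 = (6/11)/(10/11 + 6/11) = (6/11)/(16/11) = 3/8,
  π_2 = (10/11)/(10/11 + 6/11) = (10/11)/(16/11) = 5/8.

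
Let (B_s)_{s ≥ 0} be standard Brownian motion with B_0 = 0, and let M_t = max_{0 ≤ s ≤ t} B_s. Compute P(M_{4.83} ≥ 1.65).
P(M_{4.83} ≥ 1.65) = 2·P(B_{4.83} ≥ 1.65) = 2(1 − Φ(1.65/√4.83)) ≈ 0.4528

By the reflection principle for Brownian motion, P(M_t ≥ a) = 2 · P(B_t ≥ a) for a ≥ 0. Since B_t ~ N(0, t), P(B_t ≥ 1.65) = 1 − Φ(1.65/√t) = 1 − Φ(1.65/√4.83) = 1 − Φ(0.7508). So
  P(M_{4.83} ≥ 1.65) = 2(1 − Φ(0.7508)) ≈ 0.4528.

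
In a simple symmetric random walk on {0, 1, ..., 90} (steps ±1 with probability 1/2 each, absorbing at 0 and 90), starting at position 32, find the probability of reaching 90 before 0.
P(hit 90 before 0) = 32/90 = 16/45

Let u_k = P(hit 90 before 0 | start at k). Then u_0 = 0, u_90 = 1, and u_k = u_{k-1}/2 + u_{k+1}/2 for 1 ≤ k ≤ 89. This harmonic recurrence is solved by u_k = k/90, giving u_32 = 32/90 = 16/45.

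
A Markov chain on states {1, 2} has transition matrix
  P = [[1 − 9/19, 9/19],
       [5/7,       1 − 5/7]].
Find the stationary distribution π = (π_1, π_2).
π_1 = 95/158, π_2 = 63/158

Solve πP = π with π_1 + π_2 = 1. From πP = π: π_1 · (1 − 9/19) + π_2 · 5/7 = π_1 ⇒ π_2 · 5/7 = π_1 · 9/19 ⇒ π_2/π_1 = (9/19)/(5/7) = 63/95. Together with π_1 + π_2 = 1:
  π_1 = (5/7)/(9/19 + 5/7) = (5/7)/(158/133) = 95/158,
  π_2 = (9/19)/(9/19 + 5/7) = (9/19)/(158/133) = 63/158.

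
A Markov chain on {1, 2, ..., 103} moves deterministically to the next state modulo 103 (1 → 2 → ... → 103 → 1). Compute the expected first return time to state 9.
E[T_9 | X_0 = 9] = 103

The chain cycles deterministically, so starting at state 9 it returns in exactly 103 steps. Equivalently, the stationary distribution is uniform π_j = 1/103 for every state j, so by Kac's formula E[T_9] = 1/π_9 = 103.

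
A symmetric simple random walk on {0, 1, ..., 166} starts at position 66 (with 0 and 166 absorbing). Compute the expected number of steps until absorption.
E[τ | X_0 = 66] = 6600

Let v_k = E[τ | X_0 = k]. Boundary: v_0 = v_166 = 0. Recurrence: v_k = 1 + (v_{k-1} + v_{k+1})/2 for 1 ≤ k ≤ 165. The particular solution to v_k − (v_{k-1} + v_{k+1})/2 = 1 is v_k = −k^2. Adding homogeneous solution A + B k and matching boundaries gives v_k = k (166 − k). Substituting k = 66: v_66 = 66 · 100 = 6600.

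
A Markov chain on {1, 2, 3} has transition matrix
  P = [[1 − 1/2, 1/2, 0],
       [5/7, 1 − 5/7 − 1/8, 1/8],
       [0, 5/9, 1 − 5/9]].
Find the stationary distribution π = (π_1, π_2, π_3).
π = (400/743, 280/743, 63/743)

This is a birth-death chain on three states, which satisfies detailed balance: π_1 · P_{12} = π_2 · P_{21} and π_2 · P_{23} = π_3 · P_{32}.
From π_1 · 1/2 = π_2 · 5/7: π_2/π_1 = (1/2)/(5/7) = 7/10.
From π_2 · 1/8 = π_3 · 5/9: π_3/π_2 = (1/8)/(5/9) = 9/40.
Take π_1 proportional to 1; then unnormalized π = (1, 7/10, 63/400). Normalize by dividing by the sum 743/400:
  π = (400/743, 280/743, 63/743).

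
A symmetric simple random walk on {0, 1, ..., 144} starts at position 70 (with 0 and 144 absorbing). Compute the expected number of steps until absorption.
E[τ | X_0 = 70] = 5180

Let v_k = E[τ | X_0 = k]. Boundary: v_0 = v_144 = 0. Recurrence: v_k = 1 + (v_{k-1} + v_{k+1})/2 for 1 ≤ k ≤ 143. The particular solution to v_k − (v_{k-1} + v_{k+1})/2 = 1 is v_k = −k^2. Adding homogeneous solution A + B k and matching boundaries gives v_k = k (144 − k). Substituting k = 70: v_70 = 70 · 74 = 5180.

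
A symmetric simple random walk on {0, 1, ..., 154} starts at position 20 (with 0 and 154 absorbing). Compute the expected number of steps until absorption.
E[τ | X_0 = 20] = 2680

Let v_k = E[τ | X_0 = k]. Boundary: v_0 = v_154 = 0. Recurrence: v_k = 1 + (v_{k-1} + v_{k+1})/2 for 1 ≤ k ≤ 153. The particular solution to v_k − (v_{k-1} + v_{k+1})/2 = 1 is v_k = −k^2. Adding homogeneous solution A + B k and matching boundaries gives v_k = k (154 − k). Substituting k = 20: v_20 = 20 · 134 = 2680.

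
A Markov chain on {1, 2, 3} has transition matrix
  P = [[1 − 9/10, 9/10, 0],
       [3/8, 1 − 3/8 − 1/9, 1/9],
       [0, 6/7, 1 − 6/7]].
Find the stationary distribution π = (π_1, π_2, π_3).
π = (45/167, 108/167, 14/167)

This is a birth-death chain on three states, which satisfies detailed balance: π_1 · P_{12} = π_2 · P_{21} and π_2 · P_{23} = π_3 · P_{32}.
From π_1 · 9/10 = π_2 · 3/8: π_2/π_1 = (9/10)/(3/8) = 12/5.
From π_2 · 1/9 = π_3 · 6/7: π_3/π_2 = (1/9)/(6/7) = 7/54.
Take π_1 proportional to 1; then unnormalized π = (1, 12/5, 14/45). Normalize by dividing by the sum 167/45:
  π = (45/167, 108/167, 14/167).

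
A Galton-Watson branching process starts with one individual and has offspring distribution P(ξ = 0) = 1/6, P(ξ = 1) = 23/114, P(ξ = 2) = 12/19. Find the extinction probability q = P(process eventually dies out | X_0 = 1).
q = 19/72

The pgf is f(s) = 1/6 + 23/114·s + 12/19·s². The extinction probability q is the smallest fixed point of f in [0, 1]. Setting s = f(s):
  12/19·s² + (23/114 − 1)·s + 1/6 = 0
  12/19·s² − (1/6 + 12/19)·s + 1/6 = 0
which factors as (s − 1)·(12/19·s − 1/6) = 0, giving roots s = 1 and s = (1/6)/(12/19) = 19/72.
Mean offspring μ = 23/114 + 2·12/19 = 167/114 > 1 (supercritical), so q < 1. The extinction probability is the smaller root: q = (1/6)/(12/19) = 19/72.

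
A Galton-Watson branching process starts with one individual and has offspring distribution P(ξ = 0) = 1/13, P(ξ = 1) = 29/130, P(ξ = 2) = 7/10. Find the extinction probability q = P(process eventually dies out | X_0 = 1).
q = 10/91

The pgf is f(s) = 1/13 + 29/130·s + 7/10·s². The extinction probability q is the smallest fixed point of f in [0, 1]. Setting s = f(s):
  7/10·s² + (29/130 − 1)·s + 1/13 = 0
  7/10·s² − (1/13 + 7/10)·s + 1/13 = 0
which factors as (s − 1)·(7/10·s − 1/13) = 0, giving roots s = 1 and s = (1/13)/(7/10) = 10/91.
Mean offspring μ = 29/130 + 2·7/10 = 211/130 > 1 (supercritical), so q < 1. The extinction probability is the smaller root: q = (1/13)/(7/10) = 10/91.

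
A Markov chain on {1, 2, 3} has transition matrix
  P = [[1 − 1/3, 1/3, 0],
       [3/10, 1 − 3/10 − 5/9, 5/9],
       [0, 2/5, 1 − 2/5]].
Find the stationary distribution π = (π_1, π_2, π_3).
π = (81/296, 45/148, 125/296)

This is a birth-death chain on three states, which satisfies detailed balance: π_1 · P_{12} = π_2 · P_{21} and π_2 · P_{23} = π_3 · P_{32}.
From π_1 · 1/3 = π_2 · 3/10: π_2/π_1 = (1/3)/(3/10) = 10/9.
From π_2 · 5/9 = π_3 · 2/5: π_3/π_2 = (5/9)/(2/5) = 25/18.
Take π_1 proportional to 1; then unnormalized π = (1, 10/9, 125/81). Normalize by dividing by the sum 296/81:
  π = (81/296, 45/148, 125/296).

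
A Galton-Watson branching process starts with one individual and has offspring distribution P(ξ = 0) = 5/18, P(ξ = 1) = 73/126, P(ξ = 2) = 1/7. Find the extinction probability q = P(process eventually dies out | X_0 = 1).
q = 1

Mean offspring μ = 0·5/18 + 1·73/126 + 2·1/7 = 109/126 ≤ 1. For μ ≤ 1 with offspring not concentrated at 1, the Galton-Watson process goes extinct almost surely, so q = 1.
(Algebraic check: The pgf is f(s) = 5/18 + 73/126·s + 1/7·s². The extinction probability q is the smallest fixed point of f in [0, 1]. Setting s = f(s):
  1/7·s² + (73/126 − 1)·s + 5/18 = 0
  1/7·s² − (5/18 + 1/7)·s + 5/18 = 0
which factors as (s − 1)·(1/7·s − 5/18) = 0, giving roots s = 1 and s = (5/18)/(1/7) = 35/18. Since 35/18 ≥ 1, the smallest root in [0, 1] is s = 1.)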